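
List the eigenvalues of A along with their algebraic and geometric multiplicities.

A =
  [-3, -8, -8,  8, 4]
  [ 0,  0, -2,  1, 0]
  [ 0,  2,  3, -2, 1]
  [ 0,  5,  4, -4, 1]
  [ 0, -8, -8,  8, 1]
λ = -3: alg = 2, geom = 2; λ = 1: alg = 3, geom = 1

Step 1 — factor the characteristic polynomial to read off the algebraic multiplicities:
  χ_A(x) = (x - 1)^3*(x + 3)^2

Step 2 — compute geometric multiplicities via the rank-nullity identity g(λ) = n − rank(A − λI):
  rank(A − (-3)·I) = 3, so dim ker(A − (-3)·I) = n − 3 = 2
  rank(A − (1)·I) = 4, so dim ker(A − (1)·I) = n − 4 = 1

Summary:
  λ = -3: algebraic multiplicity = 2, geometric multiplicity = 2
  λ = 1: algebraic multiplicity = 3, geometric multiplicity = 1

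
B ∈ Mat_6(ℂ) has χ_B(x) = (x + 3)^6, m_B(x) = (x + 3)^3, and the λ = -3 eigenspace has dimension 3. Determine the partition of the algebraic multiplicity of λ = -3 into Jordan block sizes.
Block sizes for λ = -3: [3, 2, 1]

Step 1 — from the characteristic polynomial, algebraic multiplicity of λ = -3 is 6. From dim ker(B − (-3)·I) = 3, there are exactly 3 Jordan blocks for λ = -3.
Step 2 — from the minimal polynomial, the factor (x + 3)^3 tells us the largest block for λ = -3 has size 3.
Step 3 — with total size 6, 3 blocks, and largest block 3, the block sizes (in nonincreasing order) are [3, 2, 1].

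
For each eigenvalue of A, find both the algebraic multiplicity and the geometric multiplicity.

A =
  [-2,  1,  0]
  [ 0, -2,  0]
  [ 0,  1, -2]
λ = -2: alg = 3, geom = 2

Step 1 — factor the characteristic polynomial to read off the algebraic multiplicities:
  χ_A(x) = (x + 2)^3

Step 2 — compute geometric multiplicities via the rank-nullity identity g(λ) = n − rank(A − λI):
  rank(A − (-2)·I) = 1, so dim ker(A − (-2)·I) = n − 1 = 2

Summary:
  λ = -2: algebraic multiplicity = 3, geometric multiplicity = 2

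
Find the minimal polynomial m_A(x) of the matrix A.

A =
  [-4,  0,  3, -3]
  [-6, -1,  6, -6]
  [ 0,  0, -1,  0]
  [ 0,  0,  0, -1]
x^2 + 5*x + 4

The characteristic polynomial is χ_A(x) = (x + 1)^3*(x + 4), so the eigenvalues are known. The minimal polynomial is
  m_A(x) = Π_λ (x − λ)^{k_λ}
where k_λ is the size of the *largest* Jordan block for λ (equivalently, the smallest k with (A − λI)^k v = 0 for every generalised eigenvector v of λ).

  λ = -4: largest Jordan block has size 1, contributing (x + 4)
  λ = -1: largest Jordan block has size 1, contributing (x + 1)

So m_A(x) = (x + 1)*(x + 4) = x^2 + 5*x + 4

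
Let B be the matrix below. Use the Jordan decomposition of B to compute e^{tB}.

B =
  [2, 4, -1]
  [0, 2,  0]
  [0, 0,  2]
e^{tB} =
  [exp(2*t), 4*t*exp(2*t), -t*exp(2*t)]
  [0, exp(2*t), 0]
  [0, 0, exp(2*t)]

Strategy: write B = P · J · P⁻¹ where J is a Jordan canonical form, so e^{tB} = P · e^{tJ} · P⁻¹, and e^{tJ} can be computed block-by-block.

B has Jordan form
J =
  [2, 1, 0]
  [0, 2, 0]
  [0, 0, 2]
(up to reordering of blocks).

Per-block formulas:
  For a 2×2 Jordan block J_2(2): exp(t · J_2(2)) = e^(2t)·(I + t·N), where N is the 2×2 nilpotent shift.
  For a 1×1 block at λ = 2: exp(t · [2]) = [e^(2t)].

After assembling e^{tJ} and conjugating by P, we get:

e^{tB} =
  [exp(2*t), 4*t*exp(2*t), -t*exp(2*t)]
  [0, exp(2*t), 0]
  [0, 0, exp(2*t)]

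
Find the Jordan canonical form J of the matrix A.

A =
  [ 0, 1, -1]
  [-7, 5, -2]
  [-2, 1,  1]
J_3(2)

The characteristic polynomial is
  det(x·I − A) = x^3 - 6*x^2 + 12*x - 8 = (x - 2)^3

Eigenvalues and multiplicities (the geometric multiplicity of λ is n − rank(A − λI), which equals the number of Jordan blocks for λ):
  λ = 2: algebraic multiplicity = 3, geometric multiplicity = 1

Determining the block sizes for each eigenvalue:
  λ = 2: one block (gm = 1), so the single block has size am = 3 → block sizes [3]

Assembling the blocks gives a Jordan form
J =
  [2, 1, 0]
  [0, 2, 1]
  [0, 0, 2]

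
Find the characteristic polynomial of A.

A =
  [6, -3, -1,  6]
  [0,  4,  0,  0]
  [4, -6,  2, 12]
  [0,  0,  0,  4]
x^4 - 16*x^3 + 96*x^2 - 256*x + 256

Expanding det(x·I − A) (e.g. by cofactor expansion or by noting that A is similar to its Jordan form J, which has the same characteristic polynomial as A) gives
  χ_A(x) = x^4 - 16*x^3 + 96*x^2 - 256*x + 256
which factors as (x - 4)^4. The eigenvalues (with algebraic multiplicities) are λ = 4 with multiplicity 4.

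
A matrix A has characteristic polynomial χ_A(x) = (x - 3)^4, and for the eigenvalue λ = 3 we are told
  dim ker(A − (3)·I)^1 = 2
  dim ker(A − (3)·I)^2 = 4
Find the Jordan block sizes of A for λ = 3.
Block sizes for λ = 3: [2, 2]

From the dimensions of kernels of powers, the number of Jordan blocks of size at least j is d_j − d_{j−1} where d_j = dim ker(N^j) (with d_0 = 0). Computing the differences gives [2, 2].
The number of blocks of size exactly k is (#blocks of size ≥ k) − (#blocks of size ≥ k + 1), so the partition is: 2 block(s) of size 2.
In nonincreasing order the block sizes are [2, 2].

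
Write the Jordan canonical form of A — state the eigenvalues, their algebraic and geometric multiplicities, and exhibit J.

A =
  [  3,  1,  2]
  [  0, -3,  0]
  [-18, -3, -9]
J_2(-3) ⊕ J_1(-3)

The characteristic polynomial is
  det(x·I − A) = x^3 + 9*x^2 + 27*x + 27 = (x + 3)^3

Eigenvalues and multiplicities (the geometric multiplicity of λ is n − rank(A − λI), which equals the number of Jordan blocks for λ):
  λ = -3: algebraic multiplicity = 3, geometric multiplicity = 2

Determining the block sizes for each eigenvalue:
  λ = -3: 2 blocks summing to 3 forces exactly one block of size 2 and the rest size 1 → block sizes [2, 1]

Assembling the blocks gives a Jordan form
J =
  [-3,  1,  0]
  [ 0, -3,  0]
  [ 0,  0, -3]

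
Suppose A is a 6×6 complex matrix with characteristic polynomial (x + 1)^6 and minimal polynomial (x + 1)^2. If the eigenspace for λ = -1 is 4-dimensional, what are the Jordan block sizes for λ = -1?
Block sizes for λ = -1: [2, 2, 1, 1]

Step 1 — from the characteristic polynomial, algebraic multiplicity of λ = -1 is 6. From dim ker(A − (-1)·I) = 4, there are exactly 4 Jordan blocks for λ = -1.
Step 2 — from the minimal polynomial, the factor (x + 1)^2 tells us the largest block for λ = -1 has size 2.
Step 3 — with total size 6, 4 blocks, and largest block 2, the block sizes (in nonincreasing order) are [2, 2, 1, 1].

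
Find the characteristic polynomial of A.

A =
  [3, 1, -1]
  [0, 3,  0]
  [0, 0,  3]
x^3 - 9*x^2 + 27*x - 27

Expanding det(x·I − A) (e.g. by cofactor expansion or by noting that A is similar to its Jordan form J, which has the same characteristic polynomial as A) gives
  χ_A(x) = x^3 - 9*x^2 + 27*x - 27
which factors as (x - 3)^3. The eigenvalues (with algebraic multiplicities) are λ = 3 with multiplicity 3.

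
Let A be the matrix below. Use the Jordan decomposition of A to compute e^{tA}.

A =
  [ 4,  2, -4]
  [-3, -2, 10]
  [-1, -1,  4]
e^{tA} =
  [t^2*exp(2*t) + 2*t*exp(2*t) + exp(2*t), 2*t*exp(2*t), 2*t^2*exp(2*t) - 4*t*exp(2*t)]
  [-2*t^2*exp(2*t) - 3*t*exp(2*t), -4*t*exp(2*t) + exp(2*t), -4*t^2*exp(2*t) + 10*t*exp(2*t)]
  [-t^2*exp(2*t)/2 - t*exp(2*t), -t*exp(2*t), -t^2*exp(2*t) + 2*t*exp(2*t) + exp(2*t)]

Strategy: write A = P · J · P⁻¹ where J is a Jordan canonical form, so e^{tA} = P · e^{tJ} · P⁻¹, and e^{tJ} can be computed block-by-block.

A has Jordan form
J =
  [2, 1, 0]
  [0, 2, 1]
  [0, 0, 2]
(up to reordering of blocks).

Per-block formulas:
  For a 3×3 Jordan block J_3(2): exp(t · J_3(2)) = e^(2t)·(I + t·N + (t^2/2)·N^2), where N is the 3×3 nilpotent shift.

After assembling e^{tJ} and conjugating by P, we get:

e^{tA} =
  [t^2*exp(2*t) + 2*t*exp(2*t) + exp(2*t), 2*t*exp(2*t), 2*t^2*exp(2*t) - 4*t*exp(2*t)]
  [-2*t^2*exp(2*t) - 3*t*exp(2*t), -4*t*exp(2*t) + exp(2*t), -4*t^2*exp(2*t) + 10*t*exp(2*t)]
  [-t^2*exp(2*t)/2 - t*exp(2*t), -t*exp(2*t), -t^2*exp(2*t) + 2*t*exp(2*t) + exp(2*t)]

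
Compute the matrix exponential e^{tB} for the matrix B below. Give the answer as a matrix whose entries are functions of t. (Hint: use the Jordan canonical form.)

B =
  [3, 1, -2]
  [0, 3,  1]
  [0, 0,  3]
e^{tB} =
  [exp(3*t), t*exp(3*t), t^2*exp(3*t)/2 - 2*t*exp(3*t)]
  [0, exp(3*t), t*exp(3*t)]
  [0, 0, exp(3*t)]

Strategy: write B = P · J · P⁻¹ where J is a Jordan canonical form, so e^{tB} = P · e^{tJ} · P⁻¹, and e^{tJ} can be computed block-by-block.

B has Jordan form
J =
  [3, 1, 0]
  [0, 3, 1]
  [0, 0, 3]
(up to reordering of blocks).

Per-block formulas:
  For a 3×3 Jordan block J_3(3): exp(t · J_3(3)) = e^(3t)·(I + t·N + (t^2/2)·N^2), where N is the 3×3 nilpotent shift.

After assembling e^{tJ} and conjugating by P, we get:

e^{tB} =
  [exp(3*t), t*exp(3*t), t^2*exp(3*t)/2 - 2*t*exp(3*t)]
  [0, exp(3*t), t*exp(3*t)]
  [0, 0, exp(3*t)]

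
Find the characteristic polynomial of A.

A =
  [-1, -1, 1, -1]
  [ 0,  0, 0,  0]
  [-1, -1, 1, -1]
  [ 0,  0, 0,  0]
x^4

Expanding det(x·I − A) (e.g. by cofactor expansion or by noting that A is similar to its Jordan form J, which has the same characteristic polynomial as A) gives
  χ_A(x) = x^4
which factors as x^4. The eigenvalues (with algebraic multiplicities) are λ = 0 with multiplicity 4.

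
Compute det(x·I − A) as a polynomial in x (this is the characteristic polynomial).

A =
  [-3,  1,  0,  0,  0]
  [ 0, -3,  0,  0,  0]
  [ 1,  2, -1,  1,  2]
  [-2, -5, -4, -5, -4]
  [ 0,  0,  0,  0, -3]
x^5 + 15*x^4 + 90*x^3 + 270*x^2 + 405*x + 243

Expanding det(x·I − A) (e.g. by cofactor expansion or by noting that A is similar to its Jordan form J, which has the same characteristic polynomial as A) gives
  χ_A(x) = x^5 + 15*x^4 + 90*x^3 + 270*x^2 + 405*x + 243
which factors as (x + 3)^5. The eigenvalues (with algebraic multiplicities) are λ = -3 with multiplicity 5.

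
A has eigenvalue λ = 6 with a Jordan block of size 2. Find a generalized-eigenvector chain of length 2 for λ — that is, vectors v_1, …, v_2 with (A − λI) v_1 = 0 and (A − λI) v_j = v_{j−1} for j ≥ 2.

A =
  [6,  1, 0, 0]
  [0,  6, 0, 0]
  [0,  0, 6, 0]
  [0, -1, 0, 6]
A Jordan chain for λ = 6 of length 2:
v_1 = (1, 0, 0, -1)ᵀ
v_2 = (0, 1, 0, 0)ᵀ

Let N = A − (6)·I. We want v_2 with N^2 v_2 = 0 but N^1 v_2 ≠ 0; then v_{j-1} := N · v_j for j = 2, …, 2.

Pick v_2 = (0, 1, 0, 0)ᵀ.
Then v_1 = N · v_2 = (1, 0, 0, -1)ᵀ.

Sanity check: (A − (6)·I) v_1 = (0, 0, 0, 0)ᵀ = 0. ✓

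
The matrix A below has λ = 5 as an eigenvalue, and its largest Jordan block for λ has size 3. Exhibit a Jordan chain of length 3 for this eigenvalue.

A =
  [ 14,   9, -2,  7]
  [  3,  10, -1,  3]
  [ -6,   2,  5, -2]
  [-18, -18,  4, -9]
A Jordan chain for λ = 5 of length 3:
v_1 = (-6, -6, -12, 12)ᵀ
v_2 = (9, 3, -6, -18)ᵀ
v_3 = (1, 0, 0, 0)ᵀ

Let N = A − (5)·I. We want v_3 with N^3 v_3 = 0 but N^2 v_3 ≠ 0; then v_{j-1} := N · v_j for j = 3, …, 2.

Pick v_3 = (1, 0, 0, 0)ᵀ.
Then v_2 = N · v_3 = (9, 3, -6, -18)ᵀ.
Then v_1 = N · v_2 = (-6, -6, -12, 12)ᵀ.

Sanity check: (A − (5)·I) v_1 = (0, 0, 0, 0)ᵀ = 0. ✓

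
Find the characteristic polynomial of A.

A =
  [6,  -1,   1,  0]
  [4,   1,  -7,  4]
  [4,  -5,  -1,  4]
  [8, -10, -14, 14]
x^4 - 20*x^3 + 144*x^2 - 432*x + 432

Expanding det(x·I − A) (e.g. by cofactor expansion or by noting that A is similar to its Jordan form J, which has the same characteristic polynomial as A) gives
  χ_A(x) = x^4 - 20*x^3 + 144*x^2 - 432*x + 432
which factors as (x - 6)^3*(x - 2). The eigenvalues (with algebraic multiplicities) are λ = 2 with multiplicity 1, λ = 6 with multiplicity 3.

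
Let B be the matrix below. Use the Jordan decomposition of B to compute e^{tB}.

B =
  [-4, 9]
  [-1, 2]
e^{tB} =
  [-3*t*exp(-t) + exp(-t), 9*t*exp(-t)]
  [-t*exp(-t), 3*t*exp(-t) + exp(-t)]

Strategy: write B = P · J · P⁻¹ where J is a Jordan canonical form, so e^{tB} = P · e^{tJ} · P⁻¹, and e^{tJ} can be computed block-by-block.

B has Jordan form
J =
  [-1,  1]
  [ 0, -1]
(up to reordering of blocks).

Per-block formulas:
  For a 2×2 Jordan block J_2(-1): exp(t · J_2(-1)) = e^(-1t)·(I + t·N), where N is the 2×2 nilpotent shift.

After assembling e^{tJ} and conjugating by P, we get:

e^{tB} =
  [-3*t*exp(-t) + exp(-t), 9*t*exp(-t)]
  [-t*exp(-t), 3*t*exp(-t) + exp(-t)]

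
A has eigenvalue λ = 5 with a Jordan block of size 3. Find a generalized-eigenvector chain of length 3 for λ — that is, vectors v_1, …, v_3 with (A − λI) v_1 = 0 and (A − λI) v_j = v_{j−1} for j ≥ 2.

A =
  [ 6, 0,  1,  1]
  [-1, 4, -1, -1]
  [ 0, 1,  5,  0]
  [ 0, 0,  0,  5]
A Jordan chain for λ = 5 of length 3:
v_1 = (1, 0, -1, 0)ᵀ
v_2 = (1, -1, 0, 0)ᵀ
v_3 = (1, 0, 0, 0)ᵀ

Let N = A − (5)·I. We want v_3 with N^3 v_3 = 0 but N^2 v_3 ≠ 0; then v_{j-1} := N · v_j for j = 3, …, 2.

Pick v_3 = (1, 0, 0, 0)ᵀ.
Then v_2 = N · v_3 = (1, -1, 0, 0)ᵀ.
Then v_1 = N · v_2 = (1, 0, -1, 0)ᵀ.

Sanity check: (A − (5)·I) v_1 = (0, 0, 0, 0)ᵀ = 0. ✓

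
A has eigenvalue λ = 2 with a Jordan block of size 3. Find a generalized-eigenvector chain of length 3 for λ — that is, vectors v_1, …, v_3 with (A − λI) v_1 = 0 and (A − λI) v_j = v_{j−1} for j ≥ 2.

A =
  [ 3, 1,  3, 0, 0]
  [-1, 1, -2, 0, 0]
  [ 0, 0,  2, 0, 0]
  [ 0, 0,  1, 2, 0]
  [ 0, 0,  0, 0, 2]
A Jordan chain for λ = 2 of length 3:
v_1 = (1, -1, 0, 0, 0)ᵀ
v_2 = (3, -2, 0, 1, 0)ᵀ
v_3 = (0, 0, 1, 0, 0)ᵀ

Let N = A − (2)·I. We want v_3 with N^3 v_3 = 0 but N^2 v_3 ≠ 0; then v_{j-1} := N · v_j for j = 3, …, 2.

Pick v_3 = (0, 0, 1, 0, 0)ᵀ.
Then v_2 = N · v_3 = (3, -2, 0, 1, 0)ᵀ.
Then v_1 = N · v_2 = (1, -1, 0, 0, 0)ᵀ.

Sanity check: (A − (2)·I) v_1 = (0, 0, 0, 0, 0)ᵀ = 0. ✓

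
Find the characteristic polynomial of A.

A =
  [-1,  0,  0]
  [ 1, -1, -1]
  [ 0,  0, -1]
x^3 + 3*x^2 + 3*x + 1

Expanding det(x·I − A) (e.g. by cofactor expansion or by noting that A is similar to its Jordan form J, which has the same characteristic polynomial as A) gives
  χ_A(x) = x^3 + 3*x^2 + 3*x + 1
which factors as (x + 1)^3. The eigenvalues (with algebraic multiplicities) are λ = -1 with multiplicity 3.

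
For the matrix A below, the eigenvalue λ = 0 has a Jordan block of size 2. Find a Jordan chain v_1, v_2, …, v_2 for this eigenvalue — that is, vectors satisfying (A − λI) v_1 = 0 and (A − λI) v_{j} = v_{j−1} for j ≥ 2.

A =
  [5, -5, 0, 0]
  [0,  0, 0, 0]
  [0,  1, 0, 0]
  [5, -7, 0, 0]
A Jordan chain for λ = 0 of length 2:
v_1 = (0, 0, 1, -2)ᵀ
v_2 = (1, 1, 0, 0)ᵀ

Let N = A − (0)·I. We want v_2 with N^2 v_2 = 0 but N^1 v_2 ≠ 0; then v_{j-1} := N · v_j for j = 2, …, 2.

Pick v_2 = (1, 1, 0, 0)ᵀ.
Then v_1 = N · v_2 = (0, 0, 1, -2)ᵀ.

Sanity check: (A − (0)·I) v_1 = (0, 0, 0, 0)ᵀ = 0. ✓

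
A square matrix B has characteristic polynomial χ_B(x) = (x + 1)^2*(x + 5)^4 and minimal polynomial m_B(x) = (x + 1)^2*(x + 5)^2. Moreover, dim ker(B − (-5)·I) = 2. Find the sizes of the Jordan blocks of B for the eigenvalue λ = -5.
Block sizes for λ = -5: [2, 2]

Step 1 — from the characteristic polynomial, algebraic multiplicity of λ = -5 is 4. From dim ker(B − (-5)·I) = 2, there are exactly 2 Jordan blocks for λ = -5.
Step 2 — from the minimal polynomial, the factor (x + 5)^2 tells us the largest block for λ = -5 has size 2.
Step 3 — with total size 4, 2 blocks, and largest block 2, the block sizes (in nonincreasing order) are [2, 2].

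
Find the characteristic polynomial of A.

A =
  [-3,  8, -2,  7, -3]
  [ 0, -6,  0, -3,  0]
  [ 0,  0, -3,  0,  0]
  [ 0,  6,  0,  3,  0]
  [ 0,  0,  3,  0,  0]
x^5 + 9*x^4 + 27*x^3 + 27*x^2

Expanding det(x·I − A) (e.g. by cofactor expansion or by noting that A is similar to its Jordan form J, which has the same characteristic polynomial as A) gives
  χ_A(x) = x^5 + 9*x^4 + 27*x^3 + 27*x^2
which factors as x^2*(x + 3)^3. The eigenvalues (with algebraic multiplicities) are λ = -3 with multiplicity 3, λ = 0 with multiplicity 2.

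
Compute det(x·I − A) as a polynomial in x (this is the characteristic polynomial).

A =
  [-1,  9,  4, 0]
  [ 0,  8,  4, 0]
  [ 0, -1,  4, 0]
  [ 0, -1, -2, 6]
x^4 - 17*x^3 + 90*x^2 - 108*x - 216

Expanding det(x·I − A) (e.g. by cofactor expansion or by noting that A is similar to its Jordan form J, which has the same characteristic polynomial as A) gives
  χ_A(x) = x^4 - 17*x^3 + 90*x^2 - 108*x - 216
which factors as (x - 6)^3*(x + 1). The eigenvalues (with algebraic multiplicities) are λ = -1 with multiplicity 1, λ = 6 with multiplicity 3.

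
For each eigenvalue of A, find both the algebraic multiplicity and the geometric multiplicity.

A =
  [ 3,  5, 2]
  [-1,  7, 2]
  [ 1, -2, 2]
λ = 4: alg = 3, geom = 1

Step 1 — factor the characteristic polynomial to read off the algebraic multiplicities:
  χ_A(x) = (x - 4)^3

Step 2 — compute geometric multiplicities via the rank-nullity identity g(λ) = n − rank(A − λI):
  rank(A − (4)·I) = 2, so dim ker(A − (4)·I) = n − 2 = 1

Summary:
  λ = 4: algebraic multiplicity = 3, geometric multiplicity = 1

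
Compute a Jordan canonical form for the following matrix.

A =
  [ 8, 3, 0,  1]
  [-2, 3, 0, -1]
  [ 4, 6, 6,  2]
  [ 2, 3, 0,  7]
J_2(6) ⊕ J_1(6) ⊕ J_1(6)

The characteristic polynomial is
  det(x·I − A) = x^4 - 24*x^3 + 216*x^2 - 864*x + 1296 = (x - 6)^4

Eigenvalues and multiplicities (the geometric multiplicity of λ is n − rank(A − λI), which equals the number of Jordan blocks for λ):
  λ = 6: algebraic multiplicity = 4, geometric multiplicity = 3

Determining the block sizes for each eigenvalue:
  λ = 6: 3 blocks summing to 4 forces exactly one block of size 2 and the rest size 1 → block sizes [2, 1, 1]

Assembling the blocks gives a Jordan form
J =
  [6, 1, 0, 0]
  [0, 6, 0, 0]
  [0, 0, 6, 0]
  [0, 0, 0, 6]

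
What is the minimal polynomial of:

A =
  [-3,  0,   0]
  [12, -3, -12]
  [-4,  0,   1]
x^2 + 2*x - 3

The characteristic polynomial is χ_A(x) = (x - 1)*(x + 3)^2, so the eigenvalues are known. The minimal polynomial is
  m_A(x) = Π_λ (x − λ)^{k_λ}
where k_λ is the size of the *largest* Jordan block for λ (equivalently, the smallest k with (A − λI)^k v = 0 for every generalised eigenvector v of λ).

  λ = -3: largest Jordan block has size 1, contributing (x + 3)
  λ = 1: largest Jordan block has size 1, contributing (x − 1)

So m_A(x) = (x - 1)*(x + 3) = x^2 + 2*x - 3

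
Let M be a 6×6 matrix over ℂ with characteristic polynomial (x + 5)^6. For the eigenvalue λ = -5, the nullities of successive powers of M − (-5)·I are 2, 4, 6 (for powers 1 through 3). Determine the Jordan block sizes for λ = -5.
Block sizes for λ = -5: [3, 3]

From the dimensions of kernels of powers, the number of Jordan blocks of size at least j is d_j − d_{j−1} where d_j = dim ker(N^j) (with d_0 = 0). Computing the differences gives [2, 2, 2].
The number of blocks of size exactly k is (#blocks of size ≥ k) − (#blocks of size ≥ k + 1), so the partition is: 2 block(s) of size 3.
In nonincreasing order the block sizes are [3, 3].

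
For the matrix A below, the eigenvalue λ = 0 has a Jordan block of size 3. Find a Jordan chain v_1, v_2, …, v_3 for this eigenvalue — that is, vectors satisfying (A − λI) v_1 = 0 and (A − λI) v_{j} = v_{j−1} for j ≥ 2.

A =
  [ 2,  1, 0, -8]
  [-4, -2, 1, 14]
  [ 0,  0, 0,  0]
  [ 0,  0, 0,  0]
A Jordan chain for λ = 0 of length 3:
v_1 = (1, -2, 0, 0)ᵀ
v_2 = (0, 1, 0, 0)ᵀ
v_3 = (0, 0, 1, 0)ᵀ

Let N = A − (0)·I. We want v_3 with N^3 v_3 = 0 but N^2 v_3 ≠ 0; then v_{j-1} := N · v_j for j = 3, …, 2.

Pick v_3 = (0, 0, 1, 0)ᵀ.
Then v_2 = N · v_3 = (0, 1, 0, 0)ᵀ.
Then v_1 = N · v_2 = (1, -2, 0, 0)ᵀ.

Sanity check: (A − (0)·I) v_1 = (0, 0, 0, 0)ᵀ = 0. ✓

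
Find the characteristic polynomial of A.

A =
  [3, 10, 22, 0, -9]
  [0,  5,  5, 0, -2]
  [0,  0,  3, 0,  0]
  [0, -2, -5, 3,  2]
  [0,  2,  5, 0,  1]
x^5 - 15*x^4 + 90*x^3 - 270*x^2 + 405*x - 243

Expanding det(x·I − A) (e.g. by cofactor expansion or by noting that A is similar to its Jordan form J, which has the same characteristic polynomial as A) gives
  χ_A(x) = x^5 - 15*x^4 + 90*x^3 - 270*x^2 + 405*x - 243
which factors as (x - 3)^5. The eigenvalues (with algebraic multiplicities) are λ = 3 with multiplicity 5.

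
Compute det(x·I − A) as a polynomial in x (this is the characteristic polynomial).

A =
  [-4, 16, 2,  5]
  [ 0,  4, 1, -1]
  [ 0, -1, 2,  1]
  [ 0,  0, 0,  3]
x^4 - 5*x^3 - 9*x^2 + 81*x - 108

Expanding det(x·I − A) (e.g. by cofactor expansion or by noting that A is similar to its Jordan form J, which has the same characteristic polynomial as A) gives
  χ_A(x) = x^4 - 5*x^3 - 9*x^2 + 81*x - 108
which factors as (x - 3)^3*(x + 4). The eigenvalues (with algebraic multiplicities) are λ = -4 with multiplicity 1, λ = 3 with multiplicity 3.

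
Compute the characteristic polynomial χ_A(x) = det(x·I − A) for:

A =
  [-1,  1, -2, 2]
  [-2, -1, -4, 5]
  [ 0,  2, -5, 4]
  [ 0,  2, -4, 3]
x^4 + 4*x^3 + 6*x^2 + 4*x + 1

Expanding det(x·I − A) (e.g. by cofactor expansion or by noting that A is similar to its Jordan form J, which has the same characteristic polynomial as A) gives
  χ_A(x) = x^4 + 4*x^3 + 6*x^2 + 4*x + 1
which factors as (x + 1)^4. The eigenvalues (with algebraic multiplicities) are λ = -1 with multiplicity 4.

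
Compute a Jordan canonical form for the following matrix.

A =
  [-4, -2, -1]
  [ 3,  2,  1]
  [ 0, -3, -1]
J_3(-1)

The characteristic polynomial is
  det(x·I − A) = x^3 + 3*x^2 + 3*x + 1 = (x + 1)^3

Eigenvalues and multiplicities (the geometric multiplicity of λ is n − rank(A − λI), which equals the number of Jordan blocks for λ):
  λ = -1: algebraic multiplicity = 3, geometric multiplicity = 1

Determining the block sizes for each eigenvalue:
  λ = -1: one block (gm = 1), so the single block has size am = 3 → block sizes [3]

Assembling the blocks gives a Jordan form
J =
  [-1,  1,  0]
  [ 0, -1,  1]
  [ 0,  0, -1]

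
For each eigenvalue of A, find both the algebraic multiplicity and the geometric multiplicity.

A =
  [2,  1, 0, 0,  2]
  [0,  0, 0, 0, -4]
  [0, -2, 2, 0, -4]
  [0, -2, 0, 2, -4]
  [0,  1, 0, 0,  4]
λ = 2: alg = 5, geom = 4

Step 1 — factor the characteristic polynomial to read off the algebraic multiplicities:
  χ_A(x) = (x - 2)^5

Step 2 — compute geometric multiplicities via the rank-nullity identity g(λ) = n − rank(A − λI):
  rank(A − (2)·I) = 1, so dim ker(A − (2)·I) = n − 1 = 4

Summary:
  λ = 2: algebraic multiplicity = 5, geometric multiplicity = 4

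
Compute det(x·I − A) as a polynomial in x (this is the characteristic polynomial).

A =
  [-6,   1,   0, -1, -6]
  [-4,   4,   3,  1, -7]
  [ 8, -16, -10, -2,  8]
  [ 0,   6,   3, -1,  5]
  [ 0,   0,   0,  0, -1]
x^5 + 14*x^4 + 73*x^3 + 172*x^2 + 176*x + 64

Expanding det(x·I − A) (e.g. by cofactor expansion or by noting that A is similar to its Jordan form J, which has the same characteristic polynomial as A) gives
  χ_A(x) = x^5 + 14*x^4 + 73*x^3 + 172*x^2 + 176*x + 64
which factors as (x + 1)^2*(x + 4)^3. The eigenvalues (with algebraic multiplicities) are λ = -4 with multiplicity 3, λ = -1 with multiplicity 2.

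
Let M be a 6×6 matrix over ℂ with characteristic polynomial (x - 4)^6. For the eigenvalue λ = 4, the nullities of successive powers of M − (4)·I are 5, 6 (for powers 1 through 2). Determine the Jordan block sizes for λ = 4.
Block sizes for λ = 4: [2, 1, 1, 1, 1]

From the dimensions of kernels of powers, the number of Jordan blocks of size at least j is d_j − d_{j−1} where d_j = dim ker(N^j) (with d_0 = 0). Computing the differences gives [5, 1].
The number of blocks of size exactly k is (#blocks of size ≥ k) − (#blocks of size ≥ k + 1), so the partition is: 4 block(s) of size 1, 1 block(s) of size 2.
In nonincreasing order the block sizes are [2, 1, 1, 1, 1].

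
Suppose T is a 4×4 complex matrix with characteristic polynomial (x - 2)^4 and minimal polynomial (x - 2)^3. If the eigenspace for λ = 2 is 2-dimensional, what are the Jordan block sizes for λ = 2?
Block sizes for λ = 2: [3, 1]

Step 1 — from the characteristic polynomial, algebraic multiplicity of λ = 2 is 4. From dim ker(T − (2)·I) = 2, there are exactly 2 Jordan blocks for λ = 2.
Step 2 — from the minimal polynomial, the factor (x − 2)^3 tells us the largest block for λ = 2 has size 3.
Step 3 — with total size 4, 2 blocks, and largest block 3, the block sizes (in nonincreasing order) are [3, 1].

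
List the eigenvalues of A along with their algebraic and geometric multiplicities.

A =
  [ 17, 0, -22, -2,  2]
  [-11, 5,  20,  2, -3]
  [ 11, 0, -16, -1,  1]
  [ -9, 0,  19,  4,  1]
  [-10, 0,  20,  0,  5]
λ = -5: alg = 1, geom = 1; λ = 5: alg = 4, geom = 2

Step 1 — factor the characteristic polynomial to read off the algebraic multiplicities:
  χ_A(x) = (x - 5)^4*(x + 5)

Step 2 — compute geometric multiplicities via the rank-nullity identity g(λ) = n − rank(A − λI):
  rank(A − (-5)·I) = 4, so dim ker(A − (-5)·I) = n − 4 = 1
  rank(A − (5)·I) = 3, so dim ker(A − (5)·I) = n − 3 = 2

Summary:
  λ = -5: algebraic multiplicity = 1, geometric multiplicity = 1
  λ = 5: algebraic multiplicity = 4, geometric multiplicity = 2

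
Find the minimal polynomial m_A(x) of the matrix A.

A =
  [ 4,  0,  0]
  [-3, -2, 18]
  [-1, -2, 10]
x^2 - 8*x + 16

The characteristic polynomial is χ_A(x) = (x - 4)^3, so the eigenvalues are known. The minimal polynomial is
  m_A(x) = Π_λ (x − λ)^{k_λ}
where k_λ is the size of the *largest* Jordan block for λ (equivalently, the smallest k with (A − λI)^k v = 0 for every generalised eigenvector v of λ).

  λ = 4: largest Jordan block has size 2, contributing (x − 4)^2

So m_A(x) = (x - 4)^2 = x^2 - 8*x + 16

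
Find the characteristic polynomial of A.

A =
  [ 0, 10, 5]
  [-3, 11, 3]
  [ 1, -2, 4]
x^3 - 15*x^2 + 75*x - 125

Expanding det(x·I − A) (e.g. by cofactor expansion or by noting that A is similar to its Jordan form J, which has the same characteristic polynomial as A) gives
  χ_A(x) = x^3 - 15*x^2 + 75*x - 125
which factors as (x - 5)^3. The eigenvalues (with algebraic multiplicities) are λ = 5 with multiplicity 3.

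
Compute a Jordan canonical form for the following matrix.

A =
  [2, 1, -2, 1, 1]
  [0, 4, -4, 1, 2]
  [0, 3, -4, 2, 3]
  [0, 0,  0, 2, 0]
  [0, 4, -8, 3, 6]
J_2(2) ⊕ J_2(2) ⊕ J_1(2)

The characteristic polynomial is
  det(x·I − A) = x^5 - 10*x^4 + 40*x^3 - 80*x^2 + 80*x - 32 = (x - 2)^5

Eigenvalues and multiplicities (the geometric multiplicity of λ is n − rank(A − λI), which equals the number of Jordan blocks for λ):
  λ = 2: algebraic multiplicity = 5, geometric multiplicity = 3

Determining the block sizes for each eigenvalue:
  λ = 2: with am = 5 and gm = 3, the partition is not yet determined (e.g. several partitions of 5 into 3 parts exist). Let N = A − (2)·I. Computing rank(N^1) = 2, rank(N^2) = 0; the number of blocks of size ≥ j is rank(N^{j−1}) − rank(N^j), giving [3, 2]. So we have 2 block(s) of size 2, 1 block(s) of size 1 → block sizes [2, 2, 1]

Assembling the blocks gives a Jordan form
J =
  [2, 1, 0, 0, 0]
  [0, 2, 0, 0, 0]
  [0, 0, 2, 1, 0]
  [0, 0, 0, 2, 0]
  [0, 0, 0, 0, 2]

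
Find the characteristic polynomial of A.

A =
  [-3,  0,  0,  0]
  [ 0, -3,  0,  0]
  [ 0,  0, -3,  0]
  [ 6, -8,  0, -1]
x^4 + 10*x^3 + 36*x^2 + 54*x + 27

Expanding det(x·I − A) (e.g. by cofactor expansion or by noting that A is similar to its Jordan form J, which has the same characteristic polynomial as A) gives
  χ_A(x) = x^4 + 10*x^3 + 36*x^2 + 54*x + 27
which factors as (x + 1)*(x + 3)^3. The eigenvalues (with algebraic multiplicities) are λ = -3 with multiplicity 3, λ = -1 with multiplicity 1.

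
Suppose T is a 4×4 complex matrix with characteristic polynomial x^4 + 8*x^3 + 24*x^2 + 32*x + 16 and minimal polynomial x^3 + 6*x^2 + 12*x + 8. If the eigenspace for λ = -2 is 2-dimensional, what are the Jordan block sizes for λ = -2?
Block sizes for λ = -2: [3, 1]

Step 1 — from the characteristic polynomial, algebraic multiplicity of λ = -2 is 4. From dim ker(T − (-2)·I) = 2, there are exactly 2 Jordan blocks for λ = -2.
Step 2 — from the minimal polynomial, the factor (x + 2)^3 tells us the largest block for λ = -2 has size 3.
Step 3 — with total size 4, 2 blocks, and largest block 3, the block sizes (in nonincreasing order) are [3, 1].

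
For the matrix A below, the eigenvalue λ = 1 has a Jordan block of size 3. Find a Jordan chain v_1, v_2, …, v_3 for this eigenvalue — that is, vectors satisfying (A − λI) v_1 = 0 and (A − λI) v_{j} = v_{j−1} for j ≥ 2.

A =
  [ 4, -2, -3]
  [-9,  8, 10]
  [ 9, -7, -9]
A Jordan chain for λ = 1 of length 3:
v_1 = (1, -3, 3)ᵀ
v_2 = (-2, 7, -7)ᵀ
v_3 = (0, 1, 0)ᵀ

Let N = A − (1)·I. We want v_3 with N^3 v_3 = 0 but N^2 v_3 ≠ 0; then v_{j-1} := N · v_j for j = 3, …, 2.

Pick v_3 = (0, 1, 0)ᵀ.
Then v_2 = N · v_3 = (-2, 7, -7)ᵀ.
Then v_1 = N · v_2 = (1, -3, 3)ᵀ.

Sanity check: (A − (1)·I) v_1 = (0, 0, 0)ᵀ = 0. ✓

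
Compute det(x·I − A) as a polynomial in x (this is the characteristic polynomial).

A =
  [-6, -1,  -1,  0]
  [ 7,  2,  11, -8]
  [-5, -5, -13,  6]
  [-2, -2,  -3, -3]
x^4 + 20*x^3 + 150*x^2 + 500*x + 625

Expanding det(x·I − A) (e.g. by cofactor expansion or by noting that A is similar to its Jordan form J, which has the same characteristic polynomial as A) gives
  χ_A(x) = x^4 + 20*x^3 + 150*x^2 + 500*x + 625
which factors as (x + 5)^4. The eigenvalues (with algebraic multiplicities) are λ = -5 with multiplicity 4.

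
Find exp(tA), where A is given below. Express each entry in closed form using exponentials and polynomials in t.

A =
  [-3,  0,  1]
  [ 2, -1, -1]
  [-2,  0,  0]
e^{tA} =
  [-exp(-t) + 2*exp(-2*t), 0, exp(-t) - exp(-2*t)]
  [2*exp(-t) - 2*exp(-2*t), exp(-t), -exp(-t) + exp(-2*t)]
  [-2*exp(-t) + 2*exp(-2*t), 0, 2*exp(-t) - exp(-2*t)]

Strategy: write A = P · J · P⁻¹ where J is a Jordan canonical form, so e^{tA} = P · e^{tJ} · P⁻¹, and e^{tJ} can be computed block-by-block.

A has Jordan form
J =
  [-2,  0,  0]
  [ 0, -1,  0]
  [ 0,  0, -1]
(up to reordering of blocks).

Per-block formulas:
  For a 1×1 block at λ = -1: exp(t · [-1]) = [e^(-1t)].
  For a 1×1 block at λ = -2: exp(t · [-2]) = [e^(-2t)].

After assembling e^{tJ} and conjugating by P, we get:

e^{tA} =
  [-exp(-t) + 2*exp(-2*t), 0, exp(-t) - exp(-2*t)]
  [2*exp(-t) - 2*exp(-2*t), exp(-t), -exp(-t) + exp(-2*t)]
  [-2*exp(-t) + 2*exp(-2*t), 0, 2*exp(-t) - exp(-2*t)]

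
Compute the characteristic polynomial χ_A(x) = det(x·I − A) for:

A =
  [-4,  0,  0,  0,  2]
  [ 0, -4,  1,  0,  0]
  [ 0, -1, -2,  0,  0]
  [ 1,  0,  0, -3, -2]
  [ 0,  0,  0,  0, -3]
x^5 + 16*x^4 + 102*x^3 + 324*x^2 + 513*x + 324

Expanding det(x·I − A) (e.g. by cofactor expansion or by noting that A is similar to its Jordan form J, which has the same characteristic polynomial as A) gives
  χ_A(x) = x^5 + 16*x^4 + 102*x^3 + 324*x^2 + 513*x + 324
which factors as (x + 3)^4*(x + 4). The eigenvalues (with algebraic multiplicities) are λ = -4 with multiplicity 1, λ = -3 with multiplicity 4.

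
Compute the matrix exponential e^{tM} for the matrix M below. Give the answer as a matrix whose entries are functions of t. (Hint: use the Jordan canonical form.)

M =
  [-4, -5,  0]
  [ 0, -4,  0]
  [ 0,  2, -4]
e^{tM} =
  [exp(-4*t), -5*t*exp(-4*t), 0]
  [0, exp(-4*t), 0]
  [0, 2*t*exp(-4*t), exp(-4*t)]

Strategy: write M = P · J · P⁻¹ where J is a Jordan canonical form, so e^{tM} = P · e^{tJ} · P⁻¹, and e^{tJ} can be computed block-by-block.

M has Jordan form
J =
  [-4,  1,  0]
  [ 0, -4,  0]
  [ 0,  0, -4]
(up to reordering of blocks).

Per-block formulas:
  For a 2×2 Jordan block J_2(-4): exp(t · J_2(-4)) = e^(-4t)·(I + t·N), where N is the 2×2 nilpotent shift.
  For a 1×1 block at λ = -4: exp(t · [-4]) = [e^(-4t)].

After assembling e^{tJ} and conjugating by P, we get:

e^{tM} =
  [exp(-4*t), -5*t*exp(-4*t), 0]
  [0, exp(-4*t), 0]
  [0, 2*t*exp(-4*t), exp(-4*t)]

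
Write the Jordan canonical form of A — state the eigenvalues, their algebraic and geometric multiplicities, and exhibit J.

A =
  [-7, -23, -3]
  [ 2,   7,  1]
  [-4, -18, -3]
J_3(-1)

The characteristic polynomial is
  det(x·I − A) = x^3 + 3*x^2 + 3*x + 1 = (x + 1)^3

Eigenvalues and multiplicities (the geometric multiplicity of λ is n − rank(A − λI), which equals the number of Jordan blocks for λ):
  λ = -1: algebraic multiplicity = 3, geometric multiplicity = 1

Determining the block sizes for each eigenvalue:
  λ = -1: one block (gm = 1), so the single block has size am = 3 → block sizes [3]

Assembling the blocks gives a Jordan form
J =
  [-1,  1,  0]
  [ 0, -1,  1]
  [ 0,  0, -1]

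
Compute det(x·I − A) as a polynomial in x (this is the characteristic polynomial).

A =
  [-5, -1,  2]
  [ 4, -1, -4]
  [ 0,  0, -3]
x^3 + 9*x^2 + 27*x + 27

Expanding det(x·I − A) (e.g. by cofactor expansion or by noting that A is similar to its Jordan form J, which has the same characteristic polynomial as A) gives
  χ_A(x) = x^3 + 9*x^2 + 27*x + 27
which factors as (x + 3)^3. The eigenvalues (with algebraic multiplicities) are λ = -3 with multiplicity 3.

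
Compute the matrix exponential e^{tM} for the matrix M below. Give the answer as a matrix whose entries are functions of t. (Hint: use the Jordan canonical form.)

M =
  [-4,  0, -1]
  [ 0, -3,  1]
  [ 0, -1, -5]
e^{tM} =
  [exp(-4*t), t^2*exp(-4*t)/2, t^2*exp(-4*t)/2 - t*exp(-4*t)]
  [0, t*exp(-4*t) + exp(-4*t), t*exp(-4*t)]
  [0, -t*exp(-4*t), -t*exp(-4*t) + exp(-4*t)]

Strategy: write M = P · J · P⁻¹ where J is a Jordan canonical form, so e^{tM} = P · e^{tJ} · P⁻¹, and e^{tJ} can be computed block-by-block.

M has Jordan form
J =
  [-4,  1,  0]
  [ 0, -4,  1]
  [ 0,  0, -4]
(up to reordering of blocks).

Per-block formulas:
  For a 3×3 Jordan block J_3(-4): exp(t · J_3(-4)) = e^(-4t)·(I + t·N + (t^2/2)·N^2), where N is the 3×3 nilpotent shift.

After assembling e^{tJ} and conjugating by P, we get:

e^{tM} =
  [exp(-4*t), t^2*exp(-4*t)/2, t^2*exp(-4*t)/2 - t*exp(-4*t)]
  [0, t*exp(-4*t) + exp(-4*t), t*exp(-4*t)]
  [0, -t*exp(-4*t), -t*exp(-4*t) + exp(-4*t)]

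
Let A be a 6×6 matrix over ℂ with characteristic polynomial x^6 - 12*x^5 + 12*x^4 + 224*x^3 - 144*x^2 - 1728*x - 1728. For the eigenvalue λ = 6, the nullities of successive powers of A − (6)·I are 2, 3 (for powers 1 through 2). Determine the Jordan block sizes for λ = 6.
Block sizes for λ = 6: [2, 1]

From the dimensions of kernels of powers, the number of Jordan blocks of size at least j is d_j − d_{j−1} where d_j = dim ker(N^j) (with d_0 = 0). Computing the differences gives [2, 1].
The number of blocks of size exactly k is (#blocks of size ≥ k) − (#blocks of size ≥ k + 1), so the partition is: 1 block(s) of size 1, 1 block(s) of size 2.
In nonincreasing order the block sizes are [2, 1].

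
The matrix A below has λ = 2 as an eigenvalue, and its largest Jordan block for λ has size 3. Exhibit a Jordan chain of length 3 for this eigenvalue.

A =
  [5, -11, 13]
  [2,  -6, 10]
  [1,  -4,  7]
A Jordan chain for λ = 2 of length 3:
v_1 = (3, 2, 1)ᵀ
v_2 = (-11, -8, -4)ᵀ
v_3 = (0, 1, 0)ᵀ

Let N = A − (2)·I. We want v_3 with N^3 v_3 = 0 but N^2 v_3 ≠ 0; then v_{j-1} := N · v_j for j = 3, …, 2.

Pick v_3 = (0, 1, 0)ᵀ.
Then v_2 = N · v_3 = (-11, -8, -4)ᵀ.
Then v_1 = N · v_2 = (3, 2, 1)ᵀ.

Sanity check: (A − (2)·I) v_1 = (0, 0, 0)ᵀ = 0. ✓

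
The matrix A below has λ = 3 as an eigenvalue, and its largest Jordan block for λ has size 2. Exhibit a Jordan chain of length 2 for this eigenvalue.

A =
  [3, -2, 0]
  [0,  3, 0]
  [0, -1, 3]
A Jordan chain for λ = 3 of length 2:
v_1 = (-2, 0, -1)ᵀ
v_2 = (0, 1, 0)ᵀ

Let N = A − (3)·I. We want v_2 with N^2 v_2 = 0 but N^1 v_2 ≠ 0; then v_{j-1} := N · v_j for j = 2, …, 2.

Pick v_2 = (0, 1, 0)ᵀ.
Then v_1 = N · v_2 = (-2, 0, -1)ᵀ.

Sanity check: (A − (3)·I) v_1 = (0, 0, 0)ᵀ = 0. ✓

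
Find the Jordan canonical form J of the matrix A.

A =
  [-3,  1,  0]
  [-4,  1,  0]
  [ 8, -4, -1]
J_2(-1) ⊕ J_1(-1)

The characteristic polynomial is
  det(x·I − A) = x^3 + 3*x^2 + 3*x + 1 = (x + 1)^3

Eigenvalues and multiplicities (the geometric multiplicity of λ is n − rank(A − λI), which equals the number of Jordan blocks for λ):
  λ = -1: algebraic multiplicity = 3, geometric multiplicity = 2

Determining the block sizes for each eigenvalue:
  λ = -1: 2 blocks summing to 3 forces exactly one block of size 2 and the rest size 1 → block sizes [2, 1]

Assembling the blocks gives a Jordan form
J =
  [-1,  1,  0]
  [ 0, -1,  0]
  [ 0,  0, -1]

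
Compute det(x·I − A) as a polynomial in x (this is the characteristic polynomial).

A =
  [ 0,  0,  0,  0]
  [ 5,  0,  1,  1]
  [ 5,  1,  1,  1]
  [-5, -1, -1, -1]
x^4

Expanding det(x·I − A) (e.g. by cofactor expansion or by noting that A is similar to its Jordan form J, which has the same characteristic polynomial as A) gives
  χ_A(x) = x^4
which factors as x^4. The eigenvalues (with algebraic multiplicities) are λ = 0 with multiplicity 4.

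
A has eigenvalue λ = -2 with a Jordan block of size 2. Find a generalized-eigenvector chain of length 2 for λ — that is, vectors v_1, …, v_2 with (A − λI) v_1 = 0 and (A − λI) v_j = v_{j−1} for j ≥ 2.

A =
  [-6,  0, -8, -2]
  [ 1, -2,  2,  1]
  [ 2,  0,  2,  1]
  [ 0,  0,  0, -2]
A Jordan chain for λ = -2 of length 2:
v_1 = (-4, 1, 2, 0)ᵀ
v_2 = (1, 0, 0, 0)ᵀ

Let N = A − (-2)·I. We want v_2 with N^2 v_2 = 0 but N^1 v_2 ≠ 0; then v_{j-1} := N · v_j for j = 2, …, 2.

Pick v_2 = (1, 0, 0, 0)ᵀ.
Then v_1 = N · v_2 = (-4, 1, 2, 0)ᵀ.

Sanity check: (A − (-2)·I) v_1 = (0, 0, 0, 0)ᵀ = 0. ✓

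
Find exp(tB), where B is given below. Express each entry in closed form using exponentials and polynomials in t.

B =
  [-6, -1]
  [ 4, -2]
e^{tB} =
  [-2*t*exp(-4*t) + exp(-4*t), -t*exp(-4*t)]
  [4*t*exp(-4*t), 2*t*exp(-4*t) + exp(-4*t)]

Strategy: write B = P · J · P⁻¹ where J is a Jordan canonical form, so e^{tB} = P · e^{tJ} · P⁻¹, and e^{tJ} can be computed block-by-block.

B has Jordan form
J =
  [-4,  1]
  [ 0, -4]
(up to reordering of blocks).

Per-block formulas:
  For a 2×2 Jordan block J_2(-4): exp(t · J_2(-4)) = e^(-4t)·(I + t·N), where N is the 2×2 nilpotent shift.

After assembling e^{tJ} and conjugating by P, we get:

e^{tB} =
  [-2*t*exp(-4*t) + exp(-4*t), -t*exp(-4*t)]
  [4*t*exp(-4*t), 2*t*exp(-4*t) + exp(-4*t)]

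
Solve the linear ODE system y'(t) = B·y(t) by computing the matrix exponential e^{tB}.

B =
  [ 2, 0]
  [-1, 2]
e^{tB} =
  [exp(2*t), 0]
  [-t*exp(2*t), exp(2*t)]

Strategy: write B = P · J · P⁻¹ where J is a Jordan canonical form, so e^{tB} = P · e^{tJ} · P⁻¹, and e^{tJ} can be computed block-by-block.

B has Jordan form
J =
  [2, 1]
  [0, 2]
(up to reordering of blocks).

Per-block formulas:
  For a 2×2 Jordan block J_2(2): exp(t · J_2(2)) = e^(2t)·(I + t·N), where N is the 2×2 nilpotent shift.

After assembling e^{tJ} and conjugating by P, we get:

e^{tB} =
  [exp(2*t), 0]
  [-t*exp(2*t), exp(2*t)]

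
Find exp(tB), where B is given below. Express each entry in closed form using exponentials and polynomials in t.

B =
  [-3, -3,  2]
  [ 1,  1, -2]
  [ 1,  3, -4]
e^{tB} =
  [-t*exp(-2*t) + exp(-2*t), -3*t*exp(-2*t), 2*t*exp(-2*t)]
  [t*exp(-2*t), 3*t*exp(-2*t) + exp(-2*t), -2*t*exp(-2*t)]
  [t*exp(-2*t), 3*t*exp(-2*t), -2*t*exp(-2*t) + exp(-2*t)]

Strategy: write B = P · J · P⁻¹ where J is a Jordan canonical form, so e^{tB} = P · e^{tJ} · P⁻¹, and e^{tJ} can be computed block-by-block.

B has Jordan form
J =
  [-2,  1,  0]
  [ 0, -2,  0]
  [ 0,  0, -2]
(up to reordering of blocks).

Per-block formulas:
  For a 1×1 block at λ = -2: exp(t · [-2]) = [e^(-2t)].
  For a 2×2 Jordan block J_2(-2): exp(t · J_2(-2)) = e^(-2t)·(I + t·N), where N is the 2×2 nilpotent shift.

After assembling e^{tJ} and conjugating by P, we get:

e^{tB} =
  [-t*exp(-2*t) + exp(-2*t), -3*t*exp(-2*t), 2*t*exp(-2*t)]
  [t*exp(-2*t), 3*t*exp(-2*t) + exp(-2*t), -2*t*exp(-2*t)]
  [t*exp(-2*t), 3*t*exp(-2*t), -2*t*exp(-2*t) + exp(-2*t)]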